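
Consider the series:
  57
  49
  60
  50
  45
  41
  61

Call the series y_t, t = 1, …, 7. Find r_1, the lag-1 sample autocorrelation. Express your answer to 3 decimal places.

Mean ȳ = (57 + 49 + 60 + 50 + 45 + 41 + 61)/7 = 51.8571
Σ(y_t−ȳ)(y_{t+1}−ȳ) = (-14.6939) + (-23.2653) + (-15.1224) + (12.7347) + (74.4490) + (-99.2653) = -65.1633
Denominator Σ(y_t−ȳ)² = 352.8571
r_1 = -65.1633 / 352.8571 = -0.185

-0.185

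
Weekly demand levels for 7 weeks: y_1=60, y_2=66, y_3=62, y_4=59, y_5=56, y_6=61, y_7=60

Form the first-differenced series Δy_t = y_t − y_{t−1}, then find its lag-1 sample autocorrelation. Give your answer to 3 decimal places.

-0.240

First differences Δy: 6, -4, -3, -3, 5, -1
Mean of differences = 0.0000
Numerator Σ(Δy_t−Δȳ)(Δy_{t+1}−Δȳ) = -23.0000
Denominator Σ(Δy_t−Δȳ)² = 96.0000
r_1(Δy) = -23.0000 / 96.0000 = -0.240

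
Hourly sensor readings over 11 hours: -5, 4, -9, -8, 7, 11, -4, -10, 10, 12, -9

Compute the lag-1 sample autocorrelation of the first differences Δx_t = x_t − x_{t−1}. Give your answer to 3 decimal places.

First differences Δx: 9, -13, 1, 15, 4, -15, -6, 20, 2, -21
Mean of differences = -0.4000
Numerator Σ(Δx_t−Δx̄)(Δx_{t+1}−Δx̄) = -143.9600
Denominator Σ(Δx_t−Δx̄)² = 1596.4000
r_1(Δx) = -143.9600 / 1596.4000 = -0.090

-0.090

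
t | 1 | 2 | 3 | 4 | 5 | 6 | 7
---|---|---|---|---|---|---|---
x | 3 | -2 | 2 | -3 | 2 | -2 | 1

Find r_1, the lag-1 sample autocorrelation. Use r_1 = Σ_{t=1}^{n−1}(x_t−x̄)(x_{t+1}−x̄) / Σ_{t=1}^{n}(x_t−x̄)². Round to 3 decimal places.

Mean x̄ = (3 − 2 + 2 − 3 + 2 − 2 + 1)/7 = 0.1429
Deviations from mean: 2.8571, -2.1429, 1.8571, -3.1429, 1.8571, -2.1429, 0.8571
Numerator Σ_{t=1}^{6}(x_t−x̄)(x_{t+1}−x̄) = -27.5918
Denominator Σ(x_t−x̄)² = 34.8571
r_1 = -27.5918 / 34.8571 = -0.792

-0.792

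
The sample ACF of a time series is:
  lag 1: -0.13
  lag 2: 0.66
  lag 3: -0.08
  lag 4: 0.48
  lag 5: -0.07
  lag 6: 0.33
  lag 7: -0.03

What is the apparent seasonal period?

The largest autocorrelation is r_2 = 0.66, with weaker echoes at lags 4 (0.48) and 6 (0.33); the remaining lags stay at or below -0.03.
The dominant spike at lag 2 indicates a seasonal period of 2.

2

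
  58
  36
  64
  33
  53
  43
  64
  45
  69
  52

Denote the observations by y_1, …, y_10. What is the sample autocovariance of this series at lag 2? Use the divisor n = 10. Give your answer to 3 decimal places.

Mean ȳ = (58 + 36 + 64 + 33 + 53 + 43 + 64 + 45 + 69 + 52)/10 = 51.7000
Σ_{t=1}^{8}(y_t−ȳ)(y_{t+2}−ȳ) = 834.8200
γ_2 = 834.8200 / 10 = 83.482

83.482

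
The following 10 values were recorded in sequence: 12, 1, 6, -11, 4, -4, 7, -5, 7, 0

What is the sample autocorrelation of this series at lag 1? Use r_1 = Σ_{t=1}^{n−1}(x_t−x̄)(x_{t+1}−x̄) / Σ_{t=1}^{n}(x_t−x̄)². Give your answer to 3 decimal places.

Mean x̄ = (12 + 1 + 6 − 11 + 4 − 4 + 7 − 5 + 7 + 0)/10 = 1.7000
Numerator Σ_{t=1}^{9}(x_t−x̄)(x_{t+1}−x̄) = -217.3900
Denominator Σ(x_t−x̄)² = 428.1000
r_1 = -217.3900 / 428.1000 = -0.508

-0.508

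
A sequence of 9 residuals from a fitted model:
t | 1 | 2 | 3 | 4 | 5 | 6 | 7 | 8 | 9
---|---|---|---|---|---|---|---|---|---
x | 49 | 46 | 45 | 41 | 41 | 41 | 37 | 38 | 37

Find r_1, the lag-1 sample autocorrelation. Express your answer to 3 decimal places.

0.579

Mean x̄ = (49 + 46 + 45 + 41 + 41 + 41 + 37 + 38 + 37)/9 = 41.6667
Numerator Σ_{t=1}^{8}(x_t−x̄)(x_{t+1}−x̄) = 82.2222
Denominator Σ(x_t−x̄)² = 142.0000
r_1 = 82.2222 / 142.0000 = 0.579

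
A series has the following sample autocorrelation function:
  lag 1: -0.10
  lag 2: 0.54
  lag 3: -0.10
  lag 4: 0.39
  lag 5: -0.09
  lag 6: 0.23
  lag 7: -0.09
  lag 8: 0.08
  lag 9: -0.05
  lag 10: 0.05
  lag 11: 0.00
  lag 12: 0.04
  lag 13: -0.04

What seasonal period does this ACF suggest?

The largest autocorrelation is r_2 = 0.54, with weaker echoes at lags 4 (0.39) and 6 (0.23); the remaining lags stay at or below 0.08.
The dominant spike at lag 2 indicates a seasonal period of 2.

2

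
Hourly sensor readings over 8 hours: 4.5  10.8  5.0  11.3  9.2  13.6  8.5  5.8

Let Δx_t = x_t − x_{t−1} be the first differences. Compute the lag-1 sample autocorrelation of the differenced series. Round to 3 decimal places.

First differences Δx: 6.3, -5.8, 6.3, -2.1, 4.4, -5.1, -2.7
Mean of differences = 0.1857
Numerator Σ(Δx_t−Δx̄)(Δx_{t+1}−Δx̄) = -103.8273
Denominator Σ(Δx_t−Δx̄)² = 169.8486
r_1(Δx) = -103.8273 / 169.8486 = -0.611

-0.611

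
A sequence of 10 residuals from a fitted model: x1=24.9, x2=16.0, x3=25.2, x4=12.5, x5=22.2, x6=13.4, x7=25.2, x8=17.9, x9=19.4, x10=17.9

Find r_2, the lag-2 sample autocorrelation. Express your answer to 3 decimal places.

Mean x̄ = (24.9 + 16.0 + 25.2 + 12.5 + 22.2 + 13.4 + 25.2 + 17.9 + 19.4 + 17.9)/10 = 19.4600
Numerator Σ_{t=1}^{8}(x_t−x̄)(x_{t+2}−x̄) = 140.4828
Denominator Σ(x_t−x̄)² = 205.0040
r_2 = 140.4828 / 205.0040 = 0.685

0.685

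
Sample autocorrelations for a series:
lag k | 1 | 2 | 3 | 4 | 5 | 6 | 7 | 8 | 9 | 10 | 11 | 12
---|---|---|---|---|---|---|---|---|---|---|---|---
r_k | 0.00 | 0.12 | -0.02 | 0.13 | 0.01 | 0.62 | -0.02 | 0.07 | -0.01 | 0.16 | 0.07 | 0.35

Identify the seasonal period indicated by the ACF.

6

The largest autocorrelation is r_6 = 0.62, with a weaker echo at lag 12 (0.35); the remaining lags stay at or below 0.16.
The dominant spike at lag 6 indicates a seasonal period of 6.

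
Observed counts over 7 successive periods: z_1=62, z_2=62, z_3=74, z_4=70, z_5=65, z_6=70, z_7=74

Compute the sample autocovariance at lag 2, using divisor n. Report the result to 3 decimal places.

Mean z̄ = (62 + 62 + 74 + 70 + 65 + 70 + 74)/7 = 68.1429
Σ_{t=1}^{5}(z_t−z̄)(z_{t+2}−z̄) = -80.7551
γ_2 = -80.7551 / 7 = -11.536

-11.536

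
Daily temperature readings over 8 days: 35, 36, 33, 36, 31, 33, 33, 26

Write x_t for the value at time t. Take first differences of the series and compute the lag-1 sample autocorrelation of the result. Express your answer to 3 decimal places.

First differences Δx: 1, -3, 3, -5, 2, 0, -7
Mean of differences = -1.2857
Numerator Σ(Δx_t−Δx̄)(Δx_{t+1}−Δx̄) = -42.5102
Denominator Σ(Δx_t−Δx̄)² = 85.4286
r_1(Δx) = -42.5102 / 85.4286 = -0.498

-0.498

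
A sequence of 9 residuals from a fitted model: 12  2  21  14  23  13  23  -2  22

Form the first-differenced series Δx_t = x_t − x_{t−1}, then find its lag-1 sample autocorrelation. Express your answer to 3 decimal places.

-0.719

First differences Δx: -10, 19, -7, 9, -10, 10, -25, 24
Mean of differences = 1.2500
Numerator Σ(Δx_t−Δx̄)(Δx_{t+1}−Δx̄) = -1422.5625
Denominator Σ(Δx_t−Δx̄)² = 1979.5000
r_1(Δx) = -1422.5625 / 1979.5000 = -0.719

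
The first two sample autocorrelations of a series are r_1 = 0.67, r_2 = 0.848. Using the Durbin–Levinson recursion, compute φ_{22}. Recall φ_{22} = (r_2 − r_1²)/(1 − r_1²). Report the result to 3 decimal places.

0.724

φ_{22} = (r_2 − r_1²) / (1 − r_1²)
r_1² = (0.67)² = 0.4489
Numerator = 0.848 − 0.4489 = 0.3991; denominator = 1 − 0.4489 = 0.5511
φ_{22} = 0.3991 / 0.5511 = 0.724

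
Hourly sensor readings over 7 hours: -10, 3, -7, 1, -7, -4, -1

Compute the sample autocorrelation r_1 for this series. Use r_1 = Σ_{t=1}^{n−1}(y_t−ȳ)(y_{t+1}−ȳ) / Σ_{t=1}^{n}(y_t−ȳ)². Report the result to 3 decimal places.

-0.706

Mean ȳ = (-10 + 3 − 7 + 1 − 7 − 4 − 1)/7 = -3.5714
Deviations from mean: -6.4286, 6.5714, -3.4286, 4.5714, -3.4286, -0.4286, 2.5714
Σ(y_t−ȳ)(y_{t+1}−ȳ) = (-42.2449) + (-22.5306) + (-15.6735) + (-15.6735) + (1.4694) + (-1.1020) = -95.7551
Denominator Σ(y_t−ȳ)² = 135.7143
r_1 = -95.7551 / 135.7143 = -0.706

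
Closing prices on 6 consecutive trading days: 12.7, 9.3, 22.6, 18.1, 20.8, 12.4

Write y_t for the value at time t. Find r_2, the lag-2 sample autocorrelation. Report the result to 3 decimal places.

Mean ȳ = (12.7 + 9.3 + 22.6 + 18.1 + 20.8 + 12.4)/6 = 15.9833
Numerator Σ_{t=1}^{4}(y_t−ȳ)(y_{t+2}−ȳ) = -11.5856
Denominator Σ(y_t−ȳ)² = 139.7483
r_2 = -11.5856 / 139.7483 = -0.083

-0.083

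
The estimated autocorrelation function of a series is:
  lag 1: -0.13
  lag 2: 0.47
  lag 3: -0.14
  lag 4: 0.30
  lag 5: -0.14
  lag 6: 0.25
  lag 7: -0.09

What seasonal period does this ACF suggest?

2

The largest autocorrelation is r_2 = 0.47, with weaker echoes at lags 4 (0.30) and 6 (0.25); the remaining lags stay at or below -0.09.
The dominant spike at lag 2 indicates a seasonal period of 2.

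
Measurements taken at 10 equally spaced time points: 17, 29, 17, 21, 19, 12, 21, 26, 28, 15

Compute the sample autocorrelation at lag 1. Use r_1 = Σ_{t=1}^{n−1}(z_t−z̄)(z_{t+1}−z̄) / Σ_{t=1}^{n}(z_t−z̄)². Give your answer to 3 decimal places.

Mean z̄ = (17 + 29 + 17 + 21 + 19 + 12 + 21 + 26 + 28 + 15)/10 = 20.5000
Numerator Σ_{t=1}^{9}(z_t−z̄)(z_{t+1}−z̄) = -50.7500
Denominator Σ(z_t−z̄)² = 288.5000
r_1 = -50.7500 / 288.5000 = -0.176

-0.176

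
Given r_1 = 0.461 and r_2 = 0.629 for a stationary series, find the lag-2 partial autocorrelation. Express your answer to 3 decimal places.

0.529

φ_{22} = (r_2 − r_1²) / (1 − r_1²)
r_1² = (0.461)² = 0.212521
Numerator = 0.629 − 0.2125 = 0.4165; denominator = 1 − 0.2125 = 0.7875
φ_{22} = 0.4165 / 0.7875 = 0.529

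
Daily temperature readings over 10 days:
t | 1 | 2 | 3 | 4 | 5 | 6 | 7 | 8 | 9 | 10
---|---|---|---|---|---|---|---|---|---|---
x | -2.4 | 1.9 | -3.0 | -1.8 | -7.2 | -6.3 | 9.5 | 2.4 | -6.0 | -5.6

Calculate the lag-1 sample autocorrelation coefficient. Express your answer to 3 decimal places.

0.053

Mean x̄ = (-2.4 + 1.9 − 3.0 − 1.8 − 7.2 − 6.3 + 9.5 + 2.4 − 6.0 − 5.6)/10 = -1.8500
Numerator Σ_{t=1}^{9}(x_t−x̄)(x_{t+1}−x̄) = 12.7625
Denominator Σ(x_t−x̄)² = 242.2850
r_1 = 12.7625 / 242.2850 = 0.053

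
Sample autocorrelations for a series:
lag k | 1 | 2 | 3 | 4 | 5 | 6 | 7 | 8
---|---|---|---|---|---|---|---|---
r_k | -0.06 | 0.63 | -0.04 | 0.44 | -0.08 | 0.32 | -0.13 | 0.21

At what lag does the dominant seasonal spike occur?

The largest autocorrelation is r_2 = 0.63, with weaker echoes at lags 4 (0.44), 6 (0.32) and 8 (0.21); the remaining lags stay at or below -0.04.
The dominant spike at lag 2 indicates a seasonal period of 2.

2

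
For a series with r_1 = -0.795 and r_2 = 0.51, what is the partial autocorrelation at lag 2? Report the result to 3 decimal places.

-0.332

φ_{22} = (r_2 − r_1²) / (1 − r_1²)
r_1² = (-0.795)² = 0.632025
Numerator = 0.51 − 0.6320 = -0.1220; denominator = 1 − 0.6320 = 0.3680
φ_{22} = -0.1220 / 0.3680 = -0.332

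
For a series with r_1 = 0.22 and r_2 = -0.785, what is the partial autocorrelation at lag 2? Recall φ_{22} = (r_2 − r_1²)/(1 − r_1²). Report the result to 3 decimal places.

φ_{22} = (r_2 − r_1²) / (1 − r_1²)
r_1² = (0.22)² = 0.0484
Numerator = -0.785 − 0.0484 = -0.8334; denominator = 1 − 0.0484 = 0.9516
φ_{22} = -0.8334 / 0.9516 = -0.876

-0.876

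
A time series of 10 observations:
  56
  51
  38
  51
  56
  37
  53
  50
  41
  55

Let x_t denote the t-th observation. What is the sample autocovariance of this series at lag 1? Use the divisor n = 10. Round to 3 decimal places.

-20.304

Mean x̄ = (56 + 51 + 38 + 51 + 56 + 37 + 53 + 50 + 41 + 55)/10 = 48.8000
Σ_{t=1}^{9}(x_t−x̄)(x_{t+1}−x̄) = -203.0400
γ_1 = -203.0400 / 10 = -20.304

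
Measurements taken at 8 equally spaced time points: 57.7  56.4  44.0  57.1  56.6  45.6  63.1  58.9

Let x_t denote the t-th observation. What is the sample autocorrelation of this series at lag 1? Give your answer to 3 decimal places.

-0.299

Mean x̄ = (57.7 + 56.4 + 44.0 + 57.1 + 56.6 + 45.6 + 63.1 + 58.9)/8 = 54.9250
Deviations from mean: 2.7750, 1.4750, -10.9250, 2.1750, 1.6750, -9.3250, 8.1750, 3.9750
Σ(x_t−x̄)(x_{t+1}−x̄) = (4.0931) + (-16.1144) + (-23.7619) + (3.6431) + (-15.6194) + (-76.2319) + (32.4956) = -91.4956
Denominator Σ(x_t−x̄)² = 306.3550
r_1 = -91.4956 / 306.3550 = -0.299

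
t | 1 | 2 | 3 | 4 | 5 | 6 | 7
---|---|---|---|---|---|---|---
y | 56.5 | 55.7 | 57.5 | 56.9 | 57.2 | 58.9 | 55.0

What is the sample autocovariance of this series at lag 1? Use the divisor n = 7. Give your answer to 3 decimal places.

Mean ȳ = (56.5 + 55.7 + 57.5 + 56.9 + 57.2 + 58.9 + 55.0)/7 = 56.8143
Deviations: -0.3143, -1.1143, 0.6857, 0.0857, 0.3857, 2.0857, -1.8143
Σ_{t=1}^{6}(y_t−ȳ)(y_{t+1}−ȳ) = -3.3016
γ_1 = -3.3016 / 7 = -0.472

-0.472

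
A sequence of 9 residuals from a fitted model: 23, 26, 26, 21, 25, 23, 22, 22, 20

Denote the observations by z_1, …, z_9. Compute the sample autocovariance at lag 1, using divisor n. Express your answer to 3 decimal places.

0.283

Mean z̄ = (23 + 26 + 26 + 21 + 25 + 23 + 22 + 22 + 20)/9 = 23.1111
Σ_{t=1}^{8}(z_t−z̄)(z_{t+1}−z̄) = 2.5432
γ_1 = 2.5432 / 9 = 0.283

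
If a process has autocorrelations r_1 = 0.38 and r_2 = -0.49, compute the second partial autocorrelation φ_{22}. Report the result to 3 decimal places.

φ_{22} = (r_2 − r_1²) / (1 − r_1²)
r_1² = (0.38)² = 0.1444
Numerator = -0.49 − 0.1444 = -0.6344; denominator = 1 − 0.1444 = 0.8556
φ_{22} = -0.6344 / 0.8556 = -0.741

-0.741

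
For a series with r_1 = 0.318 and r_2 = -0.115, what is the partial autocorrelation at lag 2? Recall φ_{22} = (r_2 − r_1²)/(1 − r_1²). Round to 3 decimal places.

φ_{22} = (r_2 − r_1²) / (1 − r_1²)
r_1² = (0.318)² = 0.101124
Numerator = -0.115 − 0.1011 = -0.2161; denominator = 1 − 0.1011 = 0.8989
φ_{22} = -0.2161 / 0.8989 = -0.240

-0.240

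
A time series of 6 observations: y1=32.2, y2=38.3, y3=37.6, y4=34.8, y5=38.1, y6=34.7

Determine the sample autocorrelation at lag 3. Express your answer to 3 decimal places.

0.245

Mean ȳ = (32.2 + 38.3 + 37.6 + 34.8 + 38.1 + 34.7)/6 = 35.9500
Deviations from mean: -3.7500, 2.3500, 1.6500, -1.1500, 2.1500, -1.2500
Σ(y_t−ȳ)(y_{t+3}−ȳ) = (4.3125) + (5.0525) + (-2.0625) = 7.3025
Denominator Σ(y_t−ȳ)² = 29.8150
r_3 = 7.3025 / 29.8150 = 0.245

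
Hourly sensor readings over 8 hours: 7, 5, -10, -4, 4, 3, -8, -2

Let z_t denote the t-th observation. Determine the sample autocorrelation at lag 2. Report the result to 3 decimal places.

-0.662

Mean z̄ = (7 + 5 − 10 − 4 + 4 + 3 − 8 − 2)/8 = -0.6250
Σ(z_t−z̄)(z_{t+2}−z̄) = (-71.4844) + (-18.9844) + (-43.3594) + (-12.2344) + (-34.1094) + (-4.9844) = -185.1563
Denominator Σ(z_t−z̄)² = 279.8750
r_2 = -185.1563 / 279.8750 = -0.662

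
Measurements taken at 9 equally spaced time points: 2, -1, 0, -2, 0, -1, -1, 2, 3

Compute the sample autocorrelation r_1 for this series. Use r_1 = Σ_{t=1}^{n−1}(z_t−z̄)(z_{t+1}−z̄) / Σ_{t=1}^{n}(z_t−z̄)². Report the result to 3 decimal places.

Mean z̄ = (2 − 1 + 0 − 2 + 0 − 1 − 1 + 2 + 3)/9 = 0.2222
Numerator Σ_{t=1}^{8}(z_t−z̄)(z_{t+1}−z̄) = 3.6173
Denominator Σ(z_t−z̄)² = 23.5556
r_1 = 3.6173 / 23.5556 = 0.154

0.154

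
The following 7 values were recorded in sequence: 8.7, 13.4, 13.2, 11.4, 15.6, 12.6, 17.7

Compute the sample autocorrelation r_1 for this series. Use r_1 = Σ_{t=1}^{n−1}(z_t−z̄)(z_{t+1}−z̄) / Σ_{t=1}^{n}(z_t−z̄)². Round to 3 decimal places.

Mean z̄ = (8.7 + 13.4 + 13.2 + 11.4 + 15.6 + 12.6 + 17.7)/7 = 13.2286
Σ(z_t−z̄)(z_{t+1}−z̄) = (-0.7763) + (-0.0049) + (0.0522) + (-4.3363) + (-1.4906) + (-2.8106) = -9.3665
Denominator Σ(z_t−z̄)² = 49.8943
r_1 = -9.3665 / 49.8943 = -0.188

-0.188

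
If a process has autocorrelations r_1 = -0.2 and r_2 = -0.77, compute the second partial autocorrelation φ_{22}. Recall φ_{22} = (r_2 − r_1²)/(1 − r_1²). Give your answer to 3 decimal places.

φ_{22} = (r_2 − r_1²) / (1 − r_1²)
r_1² = (-0.2)² = 0.04
Numerator = -0.77 − 0.0400 = -0.8100; denominator = 1 − 0.0400 = 0.9600
φ_{22} = -0.8100 / 0.9600 = -0.844

-0.844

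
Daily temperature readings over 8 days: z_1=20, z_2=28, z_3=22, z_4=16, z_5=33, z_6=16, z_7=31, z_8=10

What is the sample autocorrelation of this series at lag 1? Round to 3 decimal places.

-0.668

Mean z̄ = (20 + 28 + 22 + 16 + 33 + 16 + 31 + 10)/8 = 22.0000
Deviations from mean: -2.0000, 6.0000, 0.0000, -6.0000, 11.0000, -6.0000, 9.0000, -12.0000
Numerator Σ_{t=1}^{7}(z_t−z̄)(z_{t+1}−z̄) = -306.0000
Denominator Σ(z_t−z̄)² = 458.0000
r_1 = -306.0000 / 458.0000 = -0.668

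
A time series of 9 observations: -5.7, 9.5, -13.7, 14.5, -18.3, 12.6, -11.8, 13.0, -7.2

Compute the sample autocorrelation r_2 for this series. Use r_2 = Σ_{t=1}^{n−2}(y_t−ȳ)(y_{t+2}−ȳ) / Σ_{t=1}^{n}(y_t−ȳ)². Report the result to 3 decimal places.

Mean ȳ = (-5.7 + 9.5 − 13.7 + 14.5 − 18.3 + 12.6 − 11.8 + 13.0 − 7.2)/9 = -0.7889
Σ(y_t−ȳ)(y_{t+2}−ȳ) = (63.4079) + (157.3057) + (226.0879) + (204.7012) + (192.8168) + (184.6179) + (70.5935) = 1099.5309
Denominator Σ(y_t−ȳ)² = 1368.8089
r_2 = 1099.5309 / 1368.8089 = 0.803

0.803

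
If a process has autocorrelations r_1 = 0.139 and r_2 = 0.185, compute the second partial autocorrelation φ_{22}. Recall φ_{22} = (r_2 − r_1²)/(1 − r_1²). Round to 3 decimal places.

φ_{22} = (r_2 − r_1²) / (1 − r_1²)
r_1² = (0.139)² = 0.019321
Numerator = 0.185 − 0.0193 = 0.1657; denominator = 1 − 0.0193 = 0.9807
φ_{22} = 0.1657 / 0.9807 = 0.169

0.169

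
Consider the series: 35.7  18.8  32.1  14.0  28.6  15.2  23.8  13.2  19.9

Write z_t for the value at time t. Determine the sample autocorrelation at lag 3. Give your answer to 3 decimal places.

-0.474

Mean z̄ = (35.7 + 18.8 + 32.1 + 14.0 + 28.6 + 15.2 + 23.8 + 13.2 + 19.9)/9 = 22.3667
Numerator Σ_{t=1}^{6}(z_t−z̄)(z_{t+3}−z̄) = -254.9967
Denominator Σ(z_t−z̄)² = 537.6200
r_3 = -254.9967 / 537.6200 = -0.474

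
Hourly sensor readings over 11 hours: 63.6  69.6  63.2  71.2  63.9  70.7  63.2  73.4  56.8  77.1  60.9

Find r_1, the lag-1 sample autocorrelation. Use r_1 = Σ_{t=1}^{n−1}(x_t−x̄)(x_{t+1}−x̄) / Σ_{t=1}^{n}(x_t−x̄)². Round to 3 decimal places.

Mean x̄ = (63.6 + 69.6 + 63.2 + 71.2 + 63.9 + 70.7 + 63.2 + 73.4 + 56.8 + 77.1 + 60.9)/11 = 66.6909
Numerator Σ_{t=1}^{10}(x_t−x̄)(x_{t+1}−x̄) = -325.6701
Denominator Σ(x_t−x̄)² = 371.3091
r_1 = -325.6701 / 371.3091 = -0.877

-0.877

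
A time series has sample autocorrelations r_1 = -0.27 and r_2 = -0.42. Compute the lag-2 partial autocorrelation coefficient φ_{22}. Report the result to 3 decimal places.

φ_{22} = (r_2 − r_1²) / (1 − r_1²)
r_1² = (-0.27)² = 0.0729
Numerator = -0.42 − 0.0729 = -0.4929; denominator = 1 − 0.0729 = 0.9271
φ_{22} = -0.4929 / 0.9271 = -0.532

-0.532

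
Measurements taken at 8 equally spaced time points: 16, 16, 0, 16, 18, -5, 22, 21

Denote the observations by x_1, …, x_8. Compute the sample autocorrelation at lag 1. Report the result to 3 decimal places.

-0.339

Mean x̄ = (16 + 16 + 0 + 16 + 18 − 5 + 22 + 21)/8 = 13.0000
Deviations from mean: 3.0000, 3.0000, -13.0000, 3.0000, 5.0000, -18.0000, 9.0000, 8.0000
Σ(x_t−x̄)(x_{t+1}−x̄) = (9.0000) + (-39.0000) + (-39.0000) + (15.0000) + (-90.0000) + (-162.0000) + (72.0000) = -234.0000
Denominator Σ(x_t−x̄)² = 690.0000
r_1 = -234.0000 / 690.0000 = -0.339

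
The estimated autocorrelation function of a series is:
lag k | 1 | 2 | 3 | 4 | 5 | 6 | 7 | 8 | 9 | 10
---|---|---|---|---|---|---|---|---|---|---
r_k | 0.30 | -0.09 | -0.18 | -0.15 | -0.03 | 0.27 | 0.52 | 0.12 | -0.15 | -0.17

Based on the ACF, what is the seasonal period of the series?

The largest autocorrelation is r_7 = 0.52; the remaining lags stay at or below 0.30.
The dominant spike at lag 7 indicates a seasonal period of 7.

7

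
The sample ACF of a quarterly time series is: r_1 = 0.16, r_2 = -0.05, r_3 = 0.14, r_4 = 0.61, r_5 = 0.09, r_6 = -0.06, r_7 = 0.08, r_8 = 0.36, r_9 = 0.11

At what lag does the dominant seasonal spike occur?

4

The largest autocorrelation is r_4 = 0.61, with a weaker echo at lag 8 (0.36); the remaining lags stay at or below 0.16.
The dominant spike at lag 4 indicates a seasonal period of 4.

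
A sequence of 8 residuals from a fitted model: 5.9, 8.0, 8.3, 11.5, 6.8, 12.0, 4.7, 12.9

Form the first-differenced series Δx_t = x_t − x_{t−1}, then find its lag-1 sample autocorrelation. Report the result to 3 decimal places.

-0.752

First differences Δx: 2.1, 0.3, 3.2, -4.7, 5.2, -7.3, 8.2
Mean of differences = 1.0000
Numerator Σ(Δx_t−Δx̄)(Δx_{t+1}−Δx̄) = -133.4100
Denominator Σ(Δx_t−Δx̄)² = 177.4000
r_1(Δx) = -133.4100 / 177.4000 = -0.752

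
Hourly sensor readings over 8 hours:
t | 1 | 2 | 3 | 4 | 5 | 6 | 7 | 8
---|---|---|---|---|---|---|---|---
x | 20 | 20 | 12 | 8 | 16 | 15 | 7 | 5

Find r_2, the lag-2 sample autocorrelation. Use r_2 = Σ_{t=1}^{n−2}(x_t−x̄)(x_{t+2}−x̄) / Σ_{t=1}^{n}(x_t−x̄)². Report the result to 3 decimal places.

-0.376

Mean x̄ = (20 + 20 + 12 + 8 + 16 + 15 + 7 + 5)/8 = 12.8750
Deviations from mean: 7.1250, 7.1250, -0.8750, -4.8750, 3.1250, 2.1250, -5.8750, -7.8750
Numerator Σ_{t=1}^{6}(x_t−x̄)(x_{t+2}−x̄) = -89.1563
Denominator Σ(x_t−x̄)² = 236.8750
r_2 = -89.1563 / 236.8750 = -0.376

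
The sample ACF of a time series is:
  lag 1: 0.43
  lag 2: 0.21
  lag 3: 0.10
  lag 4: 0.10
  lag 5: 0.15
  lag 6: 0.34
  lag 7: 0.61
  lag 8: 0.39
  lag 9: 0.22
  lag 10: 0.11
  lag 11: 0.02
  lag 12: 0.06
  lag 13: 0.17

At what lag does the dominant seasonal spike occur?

The largest autocorrelation is r_7 = 0.61; the remaining lags stay at or below 0.43. The elevated value at lag 1 (0.43), dropping to 0.21 at lag 2, reflects decaying short-term dependence rather than seasonality.
The dominant spike at lag 7 indicates a seasonal period of 7.

7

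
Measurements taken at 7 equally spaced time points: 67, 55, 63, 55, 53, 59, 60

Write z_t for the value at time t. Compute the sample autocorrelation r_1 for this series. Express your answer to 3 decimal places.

Mean z̄ = (67 + 55 + 63 + 55 + 53 + 59 + 60)/7 = 58.8571
Deviations from mean: 8.1429, -3.8571, 4.1429, -3.8571, -5.8571, 0.1429, 1.1429
Σ(z_t−z̄)(z_{t+1}−z̄) = (-31.4082) + (-15.9796) + (-15.9796) + (22.5918) + (-0.8367) + (0.1633) = -41.4490
Denominator Σ(z_t−z̄)² = 148.8571
r_1 = -41.4490 / 148.8571 = -0.278

-0.278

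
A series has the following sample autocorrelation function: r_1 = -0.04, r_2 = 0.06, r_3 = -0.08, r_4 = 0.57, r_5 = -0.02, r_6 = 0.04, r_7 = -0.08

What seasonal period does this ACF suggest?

The largest autocorrelation is r_4 = 0.57; the remaining lags stay at or below 0.06.
The dominant spike at lag 4 indicates a seasonal period of 4.

4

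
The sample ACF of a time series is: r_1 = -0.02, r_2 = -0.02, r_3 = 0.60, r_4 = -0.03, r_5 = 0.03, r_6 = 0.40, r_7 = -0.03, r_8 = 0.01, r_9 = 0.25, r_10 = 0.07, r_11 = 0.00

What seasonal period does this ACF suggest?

3

The largest autocorrelation is r_3 = 0.60, with weaker echoes at lags 6 (0.40) and 9 (0.25); the remaining lags stay at or below 0.07.
The dominant spike at lag 3 indicates a seasonal period of 3.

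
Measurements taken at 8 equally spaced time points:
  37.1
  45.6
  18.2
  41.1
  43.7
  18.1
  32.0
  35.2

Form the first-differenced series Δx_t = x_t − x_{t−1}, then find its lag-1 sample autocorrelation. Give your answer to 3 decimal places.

-0.534

First differences Δx: 8.5, -27.4, 22.9, 2.6, -25.6, 13.9, 3.2
Mean of differences = -0.2714
Numerator Σ(Δx_t−Δx̄)(Δx_{t+1}−Δx̄) = -1182.5051
Denominator Σ(Δx_t−Δx̄)² = 2212.4743
r_1(Δx) = -1182.5051 / 2212.4743 = -0.534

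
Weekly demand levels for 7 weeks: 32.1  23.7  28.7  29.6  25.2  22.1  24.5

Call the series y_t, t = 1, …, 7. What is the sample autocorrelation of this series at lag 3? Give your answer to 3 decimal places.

Mean ȳ = (32.1 + 23.7 + 28.7 + 29.6 + 25.2 + 22.1 + 24.5)/7 = 26.5571
Deviations from mean: 5.5429, -2.8571, 2.1429, 3.0429, -1.3571, -4.4571, -2.0571
Σ(y_t−ȳ)(y_{t+3}−ȳ) = (16.8661) + (3.8776) + (-9.5510) + (-6.2596) = 4.9331
Denominator Σ(y_t−ȳ)² = 78.6771
r_3 = 4.9331 / 78.6771 = 0.063

0.063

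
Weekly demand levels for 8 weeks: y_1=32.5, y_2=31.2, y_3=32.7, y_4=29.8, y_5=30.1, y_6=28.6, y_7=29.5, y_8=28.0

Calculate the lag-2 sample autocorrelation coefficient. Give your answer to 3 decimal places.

Mean ȳ = (32.5 + 31.2 + 32.7 + 29.8 + 30.1 + 28.6 + 29.5 + 28.0)/8 = 30.3000
Deviations from mean: 2.2000, 0.9000, 2.4000, -0.5000, -0.2000, -1.7000, -0.8000, -2.3000
Numerator Σ_{t=1}^{6}(y_t−ȳ)(y_{t+2}−ȳ) = 9.2700
Denominator Σ(y_t−ȳ)² = 20.5200
r_2 = 9.2700 / 20.5200 = 0.452

0.452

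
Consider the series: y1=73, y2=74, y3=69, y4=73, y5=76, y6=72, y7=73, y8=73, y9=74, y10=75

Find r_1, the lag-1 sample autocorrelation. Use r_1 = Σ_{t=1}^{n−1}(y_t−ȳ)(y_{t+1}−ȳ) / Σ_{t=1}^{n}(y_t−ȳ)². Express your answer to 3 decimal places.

-0.159

Mean ȳ = (73 + 74 + 69 + 73 + 76 + 72 + 73 + 73 + 74 + 75)/10 = 73.2000
Numerator Σ_{t=1}^{9}(y_t−ȳ)(y_{t+1}−ȳ) = -5.0400
Denominator Σ(y_t−ȳ)² = 31.6000
r_1 = -5.0400 / 31.6000 = -0.159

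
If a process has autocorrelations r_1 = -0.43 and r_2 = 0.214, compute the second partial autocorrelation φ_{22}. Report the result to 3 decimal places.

0.036

φ_{22} = (r_2 − r_1²) / (1 − r_1²)
r_1² = (-0.43)² = 0.1849
Numerator = 0.214 − 0.1849 = 0.0291; denominator = 1 − 0.1849 = 0.8151
φ_{22} = 0.0291 / 0.8151 = 0.036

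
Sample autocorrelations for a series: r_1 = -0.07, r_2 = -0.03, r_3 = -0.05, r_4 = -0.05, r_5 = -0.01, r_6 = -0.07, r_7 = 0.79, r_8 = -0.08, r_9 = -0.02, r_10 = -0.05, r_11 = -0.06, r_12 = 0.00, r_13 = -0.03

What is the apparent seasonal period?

7

The largest autocorrelation is r_7 = 0.79; the remaining lags stay at or below 0.00.
The dominant spike at lag 7 indicates a seasonal period of 7.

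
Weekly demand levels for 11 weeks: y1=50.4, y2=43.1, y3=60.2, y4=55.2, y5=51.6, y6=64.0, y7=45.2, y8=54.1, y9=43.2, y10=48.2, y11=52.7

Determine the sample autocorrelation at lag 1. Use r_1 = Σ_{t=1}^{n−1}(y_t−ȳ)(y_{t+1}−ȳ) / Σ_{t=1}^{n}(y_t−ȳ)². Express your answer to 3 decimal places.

Mean ȳ = (50.4 + 43.1 + 60.2 + 55.2 + 51.6 + 64.0 + 45.2 + 54.1 + 43.2 + 48.2 + 52.7)/11 = 51.6273
Numerator Σ_{t=1}^{10}(y_t−ȳ)(y_{t+1}−ȳ) = -123.4917
Denominator Σ(y_t−ȳ)² = 444.9018
r_1 = -123.4917 / 444.9018 = -0.278

-0.278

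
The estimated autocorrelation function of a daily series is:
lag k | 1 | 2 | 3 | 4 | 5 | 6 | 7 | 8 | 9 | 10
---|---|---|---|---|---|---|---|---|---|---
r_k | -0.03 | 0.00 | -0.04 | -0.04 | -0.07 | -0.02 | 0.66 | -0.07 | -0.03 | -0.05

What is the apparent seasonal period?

The largest autocorrelation is r_7 = 0.66; the remaining lags stay at or below 0.00.
The dominant spike at lag 7 indicates a seasonal period of 7.

7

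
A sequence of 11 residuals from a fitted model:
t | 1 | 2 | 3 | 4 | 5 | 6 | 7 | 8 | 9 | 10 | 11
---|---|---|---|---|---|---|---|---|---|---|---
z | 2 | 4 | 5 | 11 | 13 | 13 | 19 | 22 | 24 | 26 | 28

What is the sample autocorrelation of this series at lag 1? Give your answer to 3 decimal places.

Mean z̄ = (2 + 4 + 5 + 11 + 13 + 13 + 19 + 22 + 24 + 26 + 28)/11 = 15.1818
Numerator Σ_{t=1}^{10}(z_t−z̄)(z_{t+1}−z̄) = 629.6033
Denominator Σ(z_t−z̄)² = 849.6364
r_1 = 629.6033 / 849.6364 = 0.741

0.741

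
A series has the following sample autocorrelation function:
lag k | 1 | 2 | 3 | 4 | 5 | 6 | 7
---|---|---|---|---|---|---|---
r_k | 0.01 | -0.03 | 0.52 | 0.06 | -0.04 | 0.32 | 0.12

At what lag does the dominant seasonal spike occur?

3

The largest autocorrelation is r_3 = 0.52, with a weaker echo at lag 6 (0.32); the remaining lags stay at or below 0.12.
The dominant spike at lag 3 indicates a seasonal period of 3.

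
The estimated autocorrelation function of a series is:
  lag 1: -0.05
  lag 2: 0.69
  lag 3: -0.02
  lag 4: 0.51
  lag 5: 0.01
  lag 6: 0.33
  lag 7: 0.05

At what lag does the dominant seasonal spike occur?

2

The largest autocorrelation is r_2 = 0.69, with weaker echoes at lags 4 (0.51) and 6 (0.33); the remaining lags stay at or below 0.05.
The dominant spike at lag 2 indicates a seasonal period of 2.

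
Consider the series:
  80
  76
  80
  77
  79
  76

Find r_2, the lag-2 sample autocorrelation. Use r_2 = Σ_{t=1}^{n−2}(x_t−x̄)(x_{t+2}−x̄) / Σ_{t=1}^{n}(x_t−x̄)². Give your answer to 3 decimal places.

0.556

Mean x̄ = (80 + 76 + 80 + 77 + 79 + 76)/6 = 78.0000
Deviations from mean: 2.0000, -2.0000, 2.0000, -1.0000, 1.0000, -2.0000
Σ(x_t−x̄)(x_{t+2}−x̄) = (4.0000) + (2.0000) + (2.0000) + (2.0000) = 10.0000
Denominator Σ(x_t−x̄)² = 18.0000
r_2 = 10.0000 / 18.0000 = 0.556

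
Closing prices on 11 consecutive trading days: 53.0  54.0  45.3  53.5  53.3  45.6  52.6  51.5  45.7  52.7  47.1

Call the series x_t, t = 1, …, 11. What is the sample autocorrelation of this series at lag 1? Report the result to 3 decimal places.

-0.469

Mean x̄ = (53.0 + 54.0 + 45.3 + 53.5 + 53.3 + 45.6 + 52.6 + 51.5 + 45.7 + 52.7 + 47.1)/11 = 50.3909
Numerator Σ_{t=1}^{10}(x_t−x̄)(x_{t+1}−x̄) = -61.4446
Denominator Σ(x_t−x̄)² = 131.1091
r_1 = -61.4446 / 131.1091 = -0.469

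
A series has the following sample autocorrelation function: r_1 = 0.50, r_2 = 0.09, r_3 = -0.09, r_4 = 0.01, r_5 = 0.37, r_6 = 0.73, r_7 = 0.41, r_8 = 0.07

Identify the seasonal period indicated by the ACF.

6

The largest autocorrelation is r_6 = 0.73; the remaining lags stay at or below 0.50. The elevated value at lag 1 (0.50), dropping to 0.09 at lag 2, reflects decaying short-term dependence rather than seasonality.
The dominant spike at lag 6 indicates a seasonal period of 6.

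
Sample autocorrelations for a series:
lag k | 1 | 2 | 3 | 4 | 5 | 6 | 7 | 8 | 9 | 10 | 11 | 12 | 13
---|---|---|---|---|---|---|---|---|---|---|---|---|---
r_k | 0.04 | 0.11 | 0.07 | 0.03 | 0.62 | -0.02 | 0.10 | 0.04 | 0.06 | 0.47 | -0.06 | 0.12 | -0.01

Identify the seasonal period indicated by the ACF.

The largest autocorrelation is r_5 = 0.62, with a weaker echo at lag 10 (0.47); the remaining lags stay at or below 0.12.
The dominant spike at lag 5 indicates a seasonal period of 5.

5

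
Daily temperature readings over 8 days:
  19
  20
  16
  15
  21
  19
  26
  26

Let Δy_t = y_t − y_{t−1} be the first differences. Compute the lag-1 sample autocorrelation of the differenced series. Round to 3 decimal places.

-0.390

First differences Δy: 1, -4, -1, 6, -2, 7, 0
Mean of differences = 1.0000
Numerator Σ(Δy_t−Δȳ)(Δy_{t+1}−Δȳ) = -39.0000
Denominator Σ(Δy_t−Δȳ)² = 100.0000
r_1(Δy) = -39.0000 / 100.0000 = -0.390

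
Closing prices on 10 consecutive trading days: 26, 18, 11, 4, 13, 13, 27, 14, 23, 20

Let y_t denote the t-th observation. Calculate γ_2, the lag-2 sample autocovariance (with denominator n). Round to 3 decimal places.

2.998

Mean ȳ = (26 + 18 + 11 + 4 + 13 + 13 + 27 + 14 + 23 + 20)/10 = 16.9000
Σ_{t=1}^{8}(y_t−ȳ)(y_{t+2}−ȳ) = 29.9800
γ_2 = 29.9800 / 10 = 2.998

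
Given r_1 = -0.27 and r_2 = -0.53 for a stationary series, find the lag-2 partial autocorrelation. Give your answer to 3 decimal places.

-0.650

φ_{22} = (r_2 − r_1²) / (1 − r_1²)
r_1² = (-0.27)² = 0.0729
Numerator = -0.53 − 0.0729 = -0.6029; denominator = 1 − 0.0729 = 0.9271
φ_{22} = -0.6029 / 0.9271 = -0.650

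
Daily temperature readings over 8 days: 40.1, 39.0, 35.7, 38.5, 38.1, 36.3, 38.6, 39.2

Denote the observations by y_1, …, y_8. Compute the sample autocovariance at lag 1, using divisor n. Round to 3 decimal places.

Mean ȳ = (40.1 + 39.0 + 35.7 + 38.5 + 38.1 + 36.3 + 38.6 + 39.2)/8 = 38.1875
Deviations: 1.9125, 0.8125, -2.4875, 0.3125, -0.0875, -1.8875, 0.4125, 1.0125
Σ_{t=1}^{7}(y_t−ȳ)(y_{t+1}−ȳ) = -1.4677
γ_1 = -1.4677 / 8 = -0.183

-0.183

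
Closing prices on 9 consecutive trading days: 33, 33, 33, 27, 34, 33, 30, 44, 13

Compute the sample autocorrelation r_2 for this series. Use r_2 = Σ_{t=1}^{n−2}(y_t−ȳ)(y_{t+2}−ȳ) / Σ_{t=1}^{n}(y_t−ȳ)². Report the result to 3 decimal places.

Mean ȳ = (33 + 33 + 33 + 27 + 34 + 33 + 30 + 44 + 13)/9 = 31.1111
Σ(y_t−ȳ)(y_{t+2}−ȳ) = (3.5679) + (-7.7654) + (5.4568) + (-7.7654) + (-3.2099) + (24.3457) + (20.1235) = 34.7531
Denominator Σ(y_t−ȳ)² = 534.8889
r_2 = 34.7531 / 534.8889 = 0.065

0.065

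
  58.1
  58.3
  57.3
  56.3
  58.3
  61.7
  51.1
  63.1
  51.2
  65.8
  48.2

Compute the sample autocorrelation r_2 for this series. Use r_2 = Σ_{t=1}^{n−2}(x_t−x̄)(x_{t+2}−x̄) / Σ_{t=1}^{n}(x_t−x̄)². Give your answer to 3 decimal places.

0.544

Mean x̄ = (58.1 + 58.3 + 57.3 + 56.3 + 58.3 + 61.7 + 51.1 + 63.1 + 51.2 + 65.8 + 48.2)/11 = 57.2182
Numerator Σ_{t=1}^{9}(x_t−x̄)(x_{t+2}−x̄) = 156.3648
Denominator Σ(x_t−x̄)² = 287.2764
r_2 = 156.3648 / 287.2764 = 0.544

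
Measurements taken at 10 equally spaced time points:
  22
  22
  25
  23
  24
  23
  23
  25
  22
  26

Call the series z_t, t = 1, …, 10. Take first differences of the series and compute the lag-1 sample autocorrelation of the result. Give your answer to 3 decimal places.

First differences Δz: 0, 3, -2, 1, -1, 0, 2, -3, 4
Mean of differences = 0.4444
Numerator Σ(Δz_t−Δz̄)(Δz_{t+1}−Δz̄) = -27.1975
Denominator Σ(Δz_t−Δz̄)² = 42.2222
r_1(Δz) = -27.1975 / 42.2222 = -0.644

-0.644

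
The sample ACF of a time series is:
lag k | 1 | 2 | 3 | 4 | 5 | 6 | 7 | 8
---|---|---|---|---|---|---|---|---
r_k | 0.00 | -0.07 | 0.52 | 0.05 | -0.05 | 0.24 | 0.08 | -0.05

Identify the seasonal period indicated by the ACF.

The largest autocorrelation is r_3 = 0.52, with a weaker echo at lag 6 (0.24); the remaining lags stay at or below 0.08.
The dominant spike at lag 3 indicates a seasonal period of 3.

3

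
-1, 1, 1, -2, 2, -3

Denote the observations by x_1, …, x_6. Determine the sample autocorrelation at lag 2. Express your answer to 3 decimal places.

0.230

Mean x̄ = (-1 + 1 + 1 − 2 + 2 − 3)/6 = -0.3333
Deviations from mean: -0.6667, 1.3333, 1.3333, -1.6667, 2.3333, -2.6667
Σ(x_t−x̄)(x_{t+2}−x̄) = (-0.8889) + (-2.2222) + (3.1111) + (4.4444) = 4.4444
Denominator Σ(x_t−x̄)² = 19.3333
r_2 = 4.4444 / 19.3333 = 0.230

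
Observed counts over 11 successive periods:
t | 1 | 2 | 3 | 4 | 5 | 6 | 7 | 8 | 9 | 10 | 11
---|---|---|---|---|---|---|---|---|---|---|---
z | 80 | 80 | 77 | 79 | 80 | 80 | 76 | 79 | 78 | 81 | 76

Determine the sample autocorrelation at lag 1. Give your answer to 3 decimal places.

Mean z̄ = (80 + 80 + 77 + 79 + 80 + 80 + 76 + 79 + 78 + 81 + 76)/11 = 78.7273
Numerator Σ_{t=1}^{10}(z_t−z̄)(z_{t+1}−z̄) = -11.3471
Denominator Σ(z_t−z̄)² = 30.1818
r_1 = -11.3471 / 30.1818 = -0.376

-0.376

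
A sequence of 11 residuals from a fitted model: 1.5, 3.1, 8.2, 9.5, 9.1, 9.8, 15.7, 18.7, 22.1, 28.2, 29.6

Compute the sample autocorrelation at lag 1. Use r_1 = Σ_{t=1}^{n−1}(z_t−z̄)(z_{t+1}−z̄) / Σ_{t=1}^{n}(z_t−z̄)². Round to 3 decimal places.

Mean z̄ = (1.5 + 3.1 + 8.2 + 9.5 + 9.1 + 9.8 + 15.7 + 18.7 + 22.1 + 28.2 + 29.6)/11 = 14.1364
Numerator Σ_{t=1}^{10}(z_t−z̄)(z_{t+1}−z̄) = 643.8596
Denominator Σ(z_t−z̄)² = 905.9855
r_1 = 643.8596 / 905.9855 = 0.711

0.711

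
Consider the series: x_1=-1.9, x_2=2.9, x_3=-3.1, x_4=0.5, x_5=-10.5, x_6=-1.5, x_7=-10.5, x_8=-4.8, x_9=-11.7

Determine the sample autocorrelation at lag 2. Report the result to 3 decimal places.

0.567

Mean x̄ = (-1.9 + 2.9 − 3.1 + 0.5 − 10.5 − 1.5 − 10.5 − 4.8 − 11.7)/9 = -4.5111
Numerator Σ_{t=1}^{7}(x_t−x̄)(x_{t+2}−x̄) = 125.5109
Denominator Σ(x_t−x̄)² = 221.4089
r_2 = 125.5109 / 221.4089 = 0.567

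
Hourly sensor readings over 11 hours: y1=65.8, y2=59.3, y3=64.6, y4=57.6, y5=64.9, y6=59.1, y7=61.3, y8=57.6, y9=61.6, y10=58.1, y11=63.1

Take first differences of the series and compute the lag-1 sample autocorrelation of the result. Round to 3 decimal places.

-0.839

First differences Δy: -6.5, 5.3, -7.0, 7.3, -5.8, 2.2, -3.7, 4.0, -3.5, 5.0
Mean of differences = -0.2700
Numerator Σ(Δy_t−Δȳ)(Δy_{t+1}−Δȳ) = -232.5869
Denominator Σ(Δy_t−Δȳ)² = 277.3210
r_1(Δy) = -232.5869 / 277.3210 = -0.839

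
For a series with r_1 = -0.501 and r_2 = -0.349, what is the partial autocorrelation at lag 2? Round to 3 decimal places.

-0.801

φ_{22} = (r_2 − r_1²) / (1 − r_1²)
r_1² = (-0.501)² = 0.251001
Numerator = -0.349 − 0.2510 = -0.6000; denominator = 1 − 0.2510 = 0.7490
φ_{22} = -0.6000 / 0.7490 = -0.801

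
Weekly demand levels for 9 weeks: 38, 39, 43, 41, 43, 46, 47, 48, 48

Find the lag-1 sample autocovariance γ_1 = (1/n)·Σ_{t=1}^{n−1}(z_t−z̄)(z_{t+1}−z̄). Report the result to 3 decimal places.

Mean z̄ = (38 + 39 + 43 + 41 + 43 + 46 + 47 + 48 + 48)/9 = 43.6667
Σ_{t=1}^{8}(z_t−z̄)(z_{t+1}−z̄) = 72.5556
γ_1 = 72.5556 / 9 = 8.062

8.062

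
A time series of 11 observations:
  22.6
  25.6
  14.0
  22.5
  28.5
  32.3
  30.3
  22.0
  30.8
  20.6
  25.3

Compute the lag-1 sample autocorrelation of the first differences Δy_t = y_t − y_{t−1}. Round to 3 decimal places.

-0.480

First differences Δy: 3.0, -11.6, 8.5, 6.0, 3.8, -2.0, -8.3, 8.8, -10.2, 4.7
Mean of differences = 0.2700
Numerator Σ(Δy_t−Δȳ)(Δy_{t+1}−Δȳ) = -260.0629
Denominator Σ(Δy_t−Δȳ)² = 541.9810
r_1(Δy) = -260.0629 / 541.9810 = -0.480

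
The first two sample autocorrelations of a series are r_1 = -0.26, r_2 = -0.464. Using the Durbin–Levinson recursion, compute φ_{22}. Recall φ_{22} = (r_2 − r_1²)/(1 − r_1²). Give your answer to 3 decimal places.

-0.570

φ_{22} = (r_2 − r_1²) / (1 − r_1²)
r_1² = (-0.26)² = 0.0676
Numerator = -0.464 − 0.0676 = -0.5316; denominator = 1 − 0.0676 = 0.9324
φ_{22} = -0.5316 / 0.9324 = -0.570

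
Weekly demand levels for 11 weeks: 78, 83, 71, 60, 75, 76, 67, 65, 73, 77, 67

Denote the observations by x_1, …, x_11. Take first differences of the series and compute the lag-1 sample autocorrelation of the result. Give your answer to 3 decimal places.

First differences Δx: 5, -12, -11, 15, 1, -9, -2, 8, 4, -10
Mean of differences = -1.1000
Numerator Σ(Δx_t−Δx̄)(Δx_{t+1}−Δx̄) = -100.8100
Denominator Σ(Δx_t−Δx̄)² = 768.9000
r_1(Δx) = -100.8100 / 768.9000 = -0.131

-0.131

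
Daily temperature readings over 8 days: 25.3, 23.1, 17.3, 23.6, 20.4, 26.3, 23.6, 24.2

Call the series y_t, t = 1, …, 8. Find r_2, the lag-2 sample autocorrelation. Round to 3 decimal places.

0.105

Mean ȳ = (25.3 + 23.1 + 17.3 + 23.6 + 20.4 + 26.3 + 23.6 + 24.2)/8 = 22.9750
Deviations from mean: 2.3250, 0.1250, -5.6750, 0.6250, -2.5750, 3.3250, 0.6250, 1.2250
Σ(y_t−ȳ)(y_{t+2}−ȳ) = (-13.1944) + (0.0781) + (14.6131) + (2.0781) + (-1.6094) + (4.0731) = 6.0388
Denominator Σ(y_t−ȳ)² = 57.5950
r_2 = 6.0388 / 57.5950 = 0.105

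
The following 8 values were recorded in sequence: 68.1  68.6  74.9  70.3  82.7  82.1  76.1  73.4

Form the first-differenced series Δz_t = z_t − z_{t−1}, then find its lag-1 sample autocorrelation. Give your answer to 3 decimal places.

-0.302

First differences Δz: 0.5, 6.3, -4.6, 12.4, -0.6, -6.0, -2.7
Mean of differences = 0.7571
Numerator Σ(Δz_t−Δz̄)(Δz_{t+1}−Δz̄) = -76.7618
Denominator Σ(Δz_t−Δz̄)² = 254.4971
r_1(Δz) = -76.7618 / 254.4971 = -0.302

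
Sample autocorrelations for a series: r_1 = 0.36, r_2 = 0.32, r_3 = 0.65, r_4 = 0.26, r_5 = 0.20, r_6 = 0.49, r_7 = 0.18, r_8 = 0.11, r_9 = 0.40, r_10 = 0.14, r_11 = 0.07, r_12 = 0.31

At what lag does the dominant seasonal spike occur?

3

The largest autocorrelation is r_3 = 0.65, with weaker echoes at lags 6 (0.49) and 9 (0.40); the remaining lags stay at or below 0.36. The elevated value at lag 1 (0.36), dropping to 0.32 at lag 2, reflects decaying short-term dependence rather than seasonality.
The dominant spike at lag 3 indicates a seasonal period of 3.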